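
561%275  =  11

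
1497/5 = 1497/5 = 299.40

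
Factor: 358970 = 2^1*5^1 * 35897^1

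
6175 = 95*65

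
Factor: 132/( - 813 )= -44/271 = - 2^2*11^1*271^( - 1 ) 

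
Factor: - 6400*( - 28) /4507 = 2^10*5^2*7^1*4507^(-1 ) = 179200/4507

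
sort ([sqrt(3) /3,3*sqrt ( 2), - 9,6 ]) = [ - 9,sqrt(3)/3, 3*sqrt( 2),6 ] 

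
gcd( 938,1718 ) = 2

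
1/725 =1/725 = 0.00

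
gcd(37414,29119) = 1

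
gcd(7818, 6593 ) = 1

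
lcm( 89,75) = 6675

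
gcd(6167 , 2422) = 7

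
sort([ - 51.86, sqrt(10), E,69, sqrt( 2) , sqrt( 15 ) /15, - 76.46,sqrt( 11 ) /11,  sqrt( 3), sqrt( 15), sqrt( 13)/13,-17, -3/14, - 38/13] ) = [ - 76.46,  -  51.86, - 17, - 38/13, - 3/14,sqrt( 15 ) /15, sqrt (13 ) /13, sqrt(11)/11,sqrt(2 ), sqrt( 3),E, sqrt( 10 ), sqrt( 15), 69 ]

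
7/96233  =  7/96233 = 0.00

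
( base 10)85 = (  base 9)104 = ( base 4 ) 1111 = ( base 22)3j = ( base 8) 125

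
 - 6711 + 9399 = 2688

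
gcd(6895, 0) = 6895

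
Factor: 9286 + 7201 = 16487^1 = 16487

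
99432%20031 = 19308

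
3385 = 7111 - 3726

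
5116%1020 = 16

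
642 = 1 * 642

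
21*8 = 168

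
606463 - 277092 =329371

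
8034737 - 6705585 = 1329152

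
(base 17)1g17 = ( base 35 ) 7s6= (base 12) 5649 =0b10010101011001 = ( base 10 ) 9561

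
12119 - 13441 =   -  1322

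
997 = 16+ 981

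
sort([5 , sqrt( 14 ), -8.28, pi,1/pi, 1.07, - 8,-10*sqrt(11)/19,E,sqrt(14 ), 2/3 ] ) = [ - 8.28,-8, - 10  *sqrt ( 11 ) /19, 1/pi , 2/3, 1.07,E, pi, sqrt(14) , sqrt( 14 ),5 ]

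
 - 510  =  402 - 912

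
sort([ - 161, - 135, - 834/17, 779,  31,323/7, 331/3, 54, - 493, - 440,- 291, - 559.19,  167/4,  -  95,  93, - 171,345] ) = [- 559.19,- 493, - 440, - 291, - 171, - 161, - 135, - 95, - 834/17  ,  31, 167/4, 323/7,  54,93, 331/3, 345,  779] 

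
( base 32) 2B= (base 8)113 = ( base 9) 83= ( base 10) 75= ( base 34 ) 27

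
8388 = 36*233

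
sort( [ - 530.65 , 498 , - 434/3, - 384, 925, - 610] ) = [-610, - 530.65, - 384, - 434/3,498,925 ]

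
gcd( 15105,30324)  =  57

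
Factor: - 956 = - 2^2 * 239^1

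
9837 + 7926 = 17763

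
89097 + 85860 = 174957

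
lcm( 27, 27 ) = 27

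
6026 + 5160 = 11186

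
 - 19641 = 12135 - 31776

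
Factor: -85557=- 3^1*19^2*79^1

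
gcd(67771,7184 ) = 1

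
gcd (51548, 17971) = 1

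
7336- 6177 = 1159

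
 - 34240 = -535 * 64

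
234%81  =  72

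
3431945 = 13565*253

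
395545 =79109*5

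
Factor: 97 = 97^1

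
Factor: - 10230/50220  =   - 2^ ( - 1 )*3^( - 3)*11^1 = -11/54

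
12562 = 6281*2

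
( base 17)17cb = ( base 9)10725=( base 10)7151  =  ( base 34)66b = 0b1101111101111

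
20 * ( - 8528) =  -170560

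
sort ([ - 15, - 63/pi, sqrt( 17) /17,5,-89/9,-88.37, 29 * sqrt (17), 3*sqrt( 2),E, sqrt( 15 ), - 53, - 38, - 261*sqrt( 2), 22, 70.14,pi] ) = [-261*sqrt( 2), - 88.37, - 53, - 38, - 63/pi, - 15, - 89/9, sqrt( 17)/17, E, pi, sqrt ( 15), 3 * sqrt( 2 ), 5,22, 70.14 , 29*sqrt(17) ] 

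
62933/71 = 62933/71 = 886.38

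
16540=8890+7650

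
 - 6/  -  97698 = 1/16283 = 0.00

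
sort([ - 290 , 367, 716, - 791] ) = [ - 791,-290, 367, 716] 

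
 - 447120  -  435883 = - 883003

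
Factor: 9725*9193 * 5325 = 3^1*5^4*29^1 * 71^1*317^1 * 389^1 = 476065250625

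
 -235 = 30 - 265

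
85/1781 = 85/1781 =0.05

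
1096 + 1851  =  2947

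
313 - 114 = 199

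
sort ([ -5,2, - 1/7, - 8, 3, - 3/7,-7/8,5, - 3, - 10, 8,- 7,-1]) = [ - 10, - 8,-7, - 5, - 3,- 1, - 7/8, - 3/7 ,-1/7 , 2, 3, 5, 8 ] 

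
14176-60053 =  - 45877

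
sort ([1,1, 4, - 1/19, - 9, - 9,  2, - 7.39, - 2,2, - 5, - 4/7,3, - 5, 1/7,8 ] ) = [ - 9, - 9, -7.39, - 5 , - 5, -2, - 4/7 , - 1/19 , 1/7, 1,1,2,2, 3, 4, 8 ] 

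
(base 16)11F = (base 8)437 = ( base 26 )B1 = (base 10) 287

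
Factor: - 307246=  - 2^1 * 153623^1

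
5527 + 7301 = 12828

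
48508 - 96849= - 48341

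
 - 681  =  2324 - 3005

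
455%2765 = 455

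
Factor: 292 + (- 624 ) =  -  2^2*83^1 =- 332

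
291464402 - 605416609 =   -  313952207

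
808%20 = 8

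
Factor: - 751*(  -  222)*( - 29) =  - 2^1*3^1*29^1*37^1 * 751^1 = - 4834938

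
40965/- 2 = - 20483 +1/2= - 20482.50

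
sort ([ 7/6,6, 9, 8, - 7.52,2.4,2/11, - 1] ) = [ -7.52,-1, 2/11, 7/6,2.4 , 6,8,  9 ]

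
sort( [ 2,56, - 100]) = [ - 100,2,56]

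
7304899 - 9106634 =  - 1801735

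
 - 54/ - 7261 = 54/7261 = 0.01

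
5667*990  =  5610330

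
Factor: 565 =5^1*113^1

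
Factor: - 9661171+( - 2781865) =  - 12443036 = - 2^2*3110759^1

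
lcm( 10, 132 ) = 660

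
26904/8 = 3363 = 3363.00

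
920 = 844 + 76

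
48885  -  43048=5837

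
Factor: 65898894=2^1*3^1*10983149^1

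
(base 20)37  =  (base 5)232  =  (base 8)103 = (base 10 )67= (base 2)1000011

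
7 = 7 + 0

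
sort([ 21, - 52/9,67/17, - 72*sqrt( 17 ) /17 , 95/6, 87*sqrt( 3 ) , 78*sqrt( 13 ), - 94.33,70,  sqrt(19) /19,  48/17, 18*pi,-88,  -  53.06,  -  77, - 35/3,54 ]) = [ - 94.33,- 88, - 77,  -  53.06, - 72*sqrt(17) /17 ,-35/3, -52/9,sqrt( 19 ) /19, 48/17,67/17, 95/6,21, 54, 18*pi,70, 87*sqrt (3),78*sqrt( 13 )]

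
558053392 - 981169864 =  - 423116472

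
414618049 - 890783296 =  - 476165247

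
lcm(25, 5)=25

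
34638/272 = 17319/136 = 127.35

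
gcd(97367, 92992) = 1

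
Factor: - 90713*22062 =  - 2001310206 = - 2^1*3^1*7^1*3677^1 * 12959^1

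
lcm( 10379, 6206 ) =601982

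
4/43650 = 2/21825 = 0.00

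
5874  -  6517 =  - 643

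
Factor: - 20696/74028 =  - 26/93 = - 2^1*3^( - 1)* 13^1*31^( - 1 )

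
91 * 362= 32942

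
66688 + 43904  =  110592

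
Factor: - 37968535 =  - 5^1*11^1*61^1 * 11317^1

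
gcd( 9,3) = 3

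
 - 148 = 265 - 413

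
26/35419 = 26/35419 = 0.00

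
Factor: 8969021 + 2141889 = 11110910 = 2^1 *5^1 * 1111091^1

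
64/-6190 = -32/3095=- 0.01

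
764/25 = 764/25 = 30.56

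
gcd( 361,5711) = 1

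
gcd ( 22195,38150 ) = 5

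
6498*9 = 58482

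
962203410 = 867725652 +94477758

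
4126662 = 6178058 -2051396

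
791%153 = 26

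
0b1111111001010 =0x1fca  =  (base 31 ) 8EG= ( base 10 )8138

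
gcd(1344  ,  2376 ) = 24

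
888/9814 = 444/4907=0.09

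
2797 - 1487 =1310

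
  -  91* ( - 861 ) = 78351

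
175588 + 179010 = 354598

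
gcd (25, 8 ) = 1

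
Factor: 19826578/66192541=2^1*761^( - 1)* 86981^( - 1)*9913289^1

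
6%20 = 6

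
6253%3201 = 3052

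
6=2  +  4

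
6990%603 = 357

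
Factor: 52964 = 2^2 *13241^1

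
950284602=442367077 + 507917525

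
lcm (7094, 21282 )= 21282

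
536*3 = 1608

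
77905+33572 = 111477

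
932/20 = 46 + 3/5 = 46.60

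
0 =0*439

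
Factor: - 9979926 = -2^1*3^1 * 11^1*89^1 * 1699^1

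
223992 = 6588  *34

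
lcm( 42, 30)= 210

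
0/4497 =0  =  0.00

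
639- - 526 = 1165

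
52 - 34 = 18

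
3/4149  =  1/1383  =  0.00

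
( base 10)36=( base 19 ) 1H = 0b100100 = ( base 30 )16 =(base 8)44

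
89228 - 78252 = 10976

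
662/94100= 331/47050=0.01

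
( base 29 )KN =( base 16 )25b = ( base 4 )21123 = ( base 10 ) 603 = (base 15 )2A3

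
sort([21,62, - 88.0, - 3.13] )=[-88.0, - 3.13, 21, 62]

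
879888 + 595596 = 1475484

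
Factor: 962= 2^1*13^1 * 37^1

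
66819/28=66819/28 = 2386.39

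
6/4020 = 1/670 = 0.00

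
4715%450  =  215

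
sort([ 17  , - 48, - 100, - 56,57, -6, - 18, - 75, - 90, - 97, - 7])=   [ - 100 , - 97, - 90, - 75, - 56, - 48, - 18, - 7, - 6, 17, 57 ] 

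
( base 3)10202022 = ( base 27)3k8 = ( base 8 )5257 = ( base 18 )87h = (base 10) 2735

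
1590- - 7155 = 8745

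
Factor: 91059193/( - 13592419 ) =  - 89^1 * 719^1 * 1423^1  *  13592419^( - 1)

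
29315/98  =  299 + 13/98 = 299.13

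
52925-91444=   -  38519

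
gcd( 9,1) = 1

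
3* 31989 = 95967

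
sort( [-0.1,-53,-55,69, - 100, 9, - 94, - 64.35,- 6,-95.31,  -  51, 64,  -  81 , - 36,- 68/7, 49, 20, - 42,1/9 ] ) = [ - 100, -95.31,-94,- 81, - 64.35,  -  55, - 53,-51,  -  42, - 36,  -  68/7, - 6 , - 0.1, 1/9, 9,20, 49,64,69]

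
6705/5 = 1341 = 1341.00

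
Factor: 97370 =2^1*5^1*  7^1*13^1*107^1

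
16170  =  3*5390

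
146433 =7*20919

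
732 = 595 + 137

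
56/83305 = 56/83305 = 0.00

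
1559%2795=1559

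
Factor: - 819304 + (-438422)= - 2^1*3^1 * 209621^1 = - 1257726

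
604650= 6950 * 87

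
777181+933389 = 1710570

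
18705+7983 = 26688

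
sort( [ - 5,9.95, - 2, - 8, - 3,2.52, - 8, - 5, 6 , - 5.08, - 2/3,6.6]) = [-8, - 8,-5.08,-5 , - 5 , - 3, - 2, - 2/3 , 2.52,6,6.6  ,  9.95 ]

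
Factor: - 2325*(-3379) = 7856175 = 3^1*5^2*31^2*109^1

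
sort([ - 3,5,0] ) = [-3, 0,5]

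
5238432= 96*54567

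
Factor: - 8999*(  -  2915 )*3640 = 2^3 * 5^2 * 7^1*11^1*13^1*53^1*8999^1 = 95484789400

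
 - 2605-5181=-7786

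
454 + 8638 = 9092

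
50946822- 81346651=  - 30399829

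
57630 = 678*85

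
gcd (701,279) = 1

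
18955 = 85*223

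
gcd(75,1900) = 25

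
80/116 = 20/29 = 0.69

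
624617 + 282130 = 906747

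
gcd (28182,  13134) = 66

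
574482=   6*95747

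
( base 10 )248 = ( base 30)88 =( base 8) 370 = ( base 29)8G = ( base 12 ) 188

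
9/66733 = 9/66733 = 0.00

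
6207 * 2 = 12414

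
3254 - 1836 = 1418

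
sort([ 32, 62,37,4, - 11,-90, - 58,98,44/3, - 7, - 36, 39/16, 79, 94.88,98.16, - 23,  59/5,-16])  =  [ - 90,  -  58,-36, - 23, - 16,  -  11, - 7, 39/16, 4,59/5,44/3,32, 37,62,79,94.88,98, 98.16]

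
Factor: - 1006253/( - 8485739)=73^( - 1)*116243^ ( -1) * 1006253^1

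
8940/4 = 2235 = 2235.00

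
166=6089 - 5923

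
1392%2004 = 1392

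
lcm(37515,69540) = 2851140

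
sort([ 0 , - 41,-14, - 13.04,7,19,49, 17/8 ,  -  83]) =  [ - 83, - 41, - 14, - 13.04,0, 17/8, 7,19,49 ]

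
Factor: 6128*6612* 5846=2^7*3^1*19^1*29^1*37^1*79^1 * 383^1 = 236870192256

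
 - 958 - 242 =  - 1200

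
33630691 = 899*37409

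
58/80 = 29/40 = 0.72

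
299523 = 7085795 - 6786272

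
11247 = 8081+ 3166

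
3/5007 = 1/1669 = 0.00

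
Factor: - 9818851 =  - 7^1*1402693^1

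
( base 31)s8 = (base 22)1hi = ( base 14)468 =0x36c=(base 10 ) 876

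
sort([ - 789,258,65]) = [  -  789,65, 258] 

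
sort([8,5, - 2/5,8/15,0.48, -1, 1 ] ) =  [- 1,- 2/5,0.48, 8/15,1,5,8]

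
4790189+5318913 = 10109102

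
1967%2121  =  1967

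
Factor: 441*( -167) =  - 3^2*7^2*167^1=- 73647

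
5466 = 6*911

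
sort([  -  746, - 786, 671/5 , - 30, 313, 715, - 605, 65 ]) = [- 786, - 746, - 605,-30,65,671/5, 313,715]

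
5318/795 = 6 + 548/795 =6.69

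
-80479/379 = -213 + 248/379 = - 212.35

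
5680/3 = 5680/3 =1893.33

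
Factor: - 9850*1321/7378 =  - 6505925/3689 = -5^2*7^(- 1)*17^(- 1) * 31^(-1)*197^1*1321^1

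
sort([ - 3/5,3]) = [ - 3/5,3] 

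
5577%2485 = 607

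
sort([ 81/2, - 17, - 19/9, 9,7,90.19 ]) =[ - 17 , - 19/9,7,9,81/2 , 90.19 ]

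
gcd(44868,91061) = 1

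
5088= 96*53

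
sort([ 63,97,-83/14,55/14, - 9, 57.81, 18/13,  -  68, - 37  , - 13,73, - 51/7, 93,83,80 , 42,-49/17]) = [ - 68, - 37,-13, - 9, - 51/7, - 83/14, - 49/17, 18/13, 55/14, 42,57.81,63,73,80, 83, 93,97 ] 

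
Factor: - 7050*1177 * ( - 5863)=2^1*3^1*5^2*11^2*13^1*41^1 * 47^1 * 107^1 = 48650294550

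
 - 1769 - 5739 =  - 7508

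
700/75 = 28/3 = 9.33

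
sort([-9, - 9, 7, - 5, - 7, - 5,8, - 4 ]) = [-9, - 9, -7, - 5,  -  5,  -  4, 7,8]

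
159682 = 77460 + 82222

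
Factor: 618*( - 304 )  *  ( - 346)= 2^6*3^1*19^1*103^1* 173^1 = 65003712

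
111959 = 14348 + 97611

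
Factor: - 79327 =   -  23^1*3449^1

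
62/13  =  4 + 10/13 = 4.77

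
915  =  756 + 159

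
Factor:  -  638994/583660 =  - 2^( - 1)*3^1*5^( - 1) * 7^( - 1)*11^( - 1 )*281^1  =  - 843/770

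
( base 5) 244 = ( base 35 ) 24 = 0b1001010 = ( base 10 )74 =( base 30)2e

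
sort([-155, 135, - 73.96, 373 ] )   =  [-155, - 73.96, 135, 373] 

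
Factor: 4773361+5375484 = 5^1*7^1 *289967^1 = 10148845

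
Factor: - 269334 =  - 2^1*3^2*13^1*1151^1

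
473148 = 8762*54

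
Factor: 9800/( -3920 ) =-5/2= - 2^( - 1 )*5^1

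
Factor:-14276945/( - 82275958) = 2^( - 1)*5^1*29^( - 1 )*97^1*29437^1 * 1418551^( - 1 )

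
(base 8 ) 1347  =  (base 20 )1h3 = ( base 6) 3235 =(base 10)743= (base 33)mh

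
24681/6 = 8227/2 = 4113.50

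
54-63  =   - 9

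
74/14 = 5 + 2/7 = 5.29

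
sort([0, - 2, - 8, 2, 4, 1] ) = [ -8, - 2, 0,1, 2, 4 ] 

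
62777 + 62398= 125175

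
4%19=4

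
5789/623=827/89 = 9.29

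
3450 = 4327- 877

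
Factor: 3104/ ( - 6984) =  - 4/9 =- 2^2 * 3^ ( - 2 ) 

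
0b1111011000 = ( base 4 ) 33120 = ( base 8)1730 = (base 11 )815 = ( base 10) 984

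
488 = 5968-5480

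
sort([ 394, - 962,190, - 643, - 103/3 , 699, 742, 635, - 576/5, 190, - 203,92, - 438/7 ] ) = [ - 962, - 643, - 203, - 576/5, - 438/7, - 103/3,92,190,190 , 394, 635,699, 742]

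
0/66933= 0 = 0.00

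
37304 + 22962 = 60266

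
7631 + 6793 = 14424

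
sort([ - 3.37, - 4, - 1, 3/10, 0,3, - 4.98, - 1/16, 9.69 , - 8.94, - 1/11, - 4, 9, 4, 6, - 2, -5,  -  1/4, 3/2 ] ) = [-8.94,-5,-4.98,- 4, - 4, - 3.37, - 2, - 1, - 1/4, - 1/11, - 1/16,0,3/10, 3/2, 3,4, 6, 9,9.69]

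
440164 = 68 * 6473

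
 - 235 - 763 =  - 998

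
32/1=32 = 32.00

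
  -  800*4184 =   -  3347200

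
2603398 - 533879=2069519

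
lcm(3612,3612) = 3612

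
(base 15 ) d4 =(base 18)b1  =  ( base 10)199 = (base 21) 9A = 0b11000111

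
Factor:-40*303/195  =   - 808/13 = -2^3 *13^( - 1)* 101^1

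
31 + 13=44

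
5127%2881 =2246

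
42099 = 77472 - 35373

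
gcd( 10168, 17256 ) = 8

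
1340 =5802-4462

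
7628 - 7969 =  - 341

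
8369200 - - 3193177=11562377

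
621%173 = 102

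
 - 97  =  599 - 696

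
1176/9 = 130 + 2/3 = 130.67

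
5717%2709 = 299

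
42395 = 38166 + 4229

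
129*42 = 5418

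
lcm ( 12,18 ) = 36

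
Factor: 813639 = 3^1*367^1 * 739^1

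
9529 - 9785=-256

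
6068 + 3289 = 9357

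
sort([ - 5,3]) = [ - 5 , 3]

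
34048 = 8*4256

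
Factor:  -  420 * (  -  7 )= 2^2*3^1*5^1*7^2= 2940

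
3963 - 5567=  - 1604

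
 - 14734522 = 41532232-56266754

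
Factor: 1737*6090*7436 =78660461880 = 2^3*3^3*5^1*7^1*11^1*13^2*29^1 * 193^1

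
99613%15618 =5905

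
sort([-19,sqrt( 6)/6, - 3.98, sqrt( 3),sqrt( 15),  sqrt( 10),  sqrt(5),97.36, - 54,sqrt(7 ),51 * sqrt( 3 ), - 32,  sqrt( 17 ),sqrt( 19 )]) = [ - 54, - 32, -19, - 3.98,sqrt (6) /6, sqrt( 3),sqrt(5), sqrt( 7 ),sqrt( 10),sqrt( 15), sqrt(17),sqrt( 19),51*sqrt(3),97.36] 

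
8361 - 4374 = 3987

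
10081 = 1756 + 8325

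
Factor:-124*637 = -2^2*7^2*13^1*31^1 = - 78988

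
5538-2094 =3444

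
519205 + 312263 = 831468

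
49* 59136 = 2897664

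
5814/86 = 2907/43=67.60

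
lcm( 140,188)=6580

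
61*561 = 34221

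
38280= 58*660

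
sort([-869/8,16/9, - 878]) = [ - 878,  -  869/8, 16/9]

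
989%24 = 5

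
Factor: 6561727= 337^1*19471^1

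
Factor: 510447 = 3^1*7^1*109^1*223^1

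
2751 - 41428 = -38677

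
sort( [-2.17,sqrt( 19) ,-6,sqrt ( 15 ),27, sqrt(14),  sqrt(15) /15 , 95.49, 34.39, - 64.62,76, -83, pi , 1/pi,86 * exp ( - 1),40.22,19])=[ - 83, - 64.62, - 6,- 2.17 , sqrt( 15 )/15, 1/pi,pi, sqrt( 14), sqrt( 15),sqrt(19),19, 27 , 86*exp(  -  1), 34.39,40.22, 76, 95.49 ]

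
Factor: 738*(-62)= -45756 = -2^2*3^2  *  31^1*41^1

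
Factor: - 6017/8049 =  - 3^(  -  1 )*11^1 * 547^1*2683^(  -  1)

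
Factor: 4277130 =2^1*3^1*5^1 * 11^1*13^1*997^1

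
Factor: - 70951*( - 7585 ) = 538163335  =  5^1*37^1*41^1*70951^1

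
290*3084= 894360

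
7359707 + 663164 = 8022871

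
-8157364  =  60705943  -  68863307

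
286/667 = 286/667 = 0.43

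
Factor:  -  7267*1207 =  - 8771269   =  - 13^2*17^1*43^1*71^1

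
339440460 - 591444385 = -252003925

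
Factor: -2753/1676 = -2^ ( - 2)*419^ ( - 1) * 2753^1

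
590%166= 92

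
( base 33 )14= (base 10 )37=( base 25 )1C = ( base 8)45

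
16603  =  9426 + 7177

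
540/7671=180/2557 = 0.07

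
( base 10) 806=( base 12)572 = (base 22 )1ee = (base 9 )1085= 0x326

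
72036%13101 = 6531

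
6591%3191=209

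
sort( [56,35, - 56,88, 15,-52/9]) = [  -  56, - 52/9, 15,35,56,88]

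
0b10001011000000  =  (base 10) 8896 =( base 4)2023000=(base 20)124G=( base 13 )4084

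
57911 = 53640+4271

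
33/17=1 +16/17  =  1.94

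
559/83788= 559/83788=0.01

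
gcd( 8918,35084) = 98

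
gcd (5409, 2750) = 1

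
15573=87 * 179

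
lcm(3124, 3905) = 15620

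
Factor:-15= - 3^1 *5^1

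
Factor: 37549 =37549^1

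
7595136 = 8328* 912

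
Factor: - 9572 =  -2^2 * 2393^1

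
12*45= 540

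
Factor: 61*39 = 2379=3^1*13^1*61^1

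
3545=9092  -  5547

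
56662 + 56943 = 113605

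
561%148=117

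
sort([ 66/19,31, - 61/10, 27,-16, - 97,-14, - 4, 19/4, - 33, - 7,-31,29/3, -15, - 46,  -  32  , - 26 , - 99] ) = [  -  99, - 97, - 46, - 33, - 32,-31, - 26, - 16, - 15, - 14, - 7, - 61/10 , -4, 66/19,19/4,29/3, 27, 31 ]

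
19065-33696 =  - 14631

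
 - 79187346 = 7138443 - 86325789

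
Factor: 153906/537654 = 13^( - 1 )*61^(-1 ) *227^1 =227/793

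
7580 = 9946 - 2366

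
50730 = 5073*10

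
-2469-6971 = -9440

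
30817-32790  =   - 1973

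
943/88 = 943/88 = 10.72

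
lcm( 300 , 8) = 600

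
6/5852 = 3/2926= 0.00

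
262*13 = 3406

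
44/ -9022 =-22/4511=-0.00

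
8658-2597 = 6061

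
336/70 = 4 + 4/5 = 4.80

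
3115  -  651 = 2464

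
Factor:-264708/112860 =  - 129/55 = - 3^1*5^( - 1)*11^ ( - 1)* 43^1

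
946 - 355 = 591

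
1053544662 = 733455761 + 320088901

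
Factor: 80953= 80953^1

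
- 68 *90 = -6120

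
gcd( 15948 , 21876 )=12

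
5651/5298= 1 + 353/5298 = 1.07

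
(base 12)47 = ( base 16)37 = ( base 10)55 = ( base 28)1r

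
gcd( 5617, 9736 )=1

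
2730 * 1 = 2730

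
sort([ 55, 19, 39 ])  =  [19 , 39,55]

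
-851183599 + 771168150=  - 80015449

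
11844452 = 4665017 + 7179435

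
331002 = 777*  426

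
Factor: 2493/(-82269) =-3^( - 1)*11^ (  -  1 )=- 1/33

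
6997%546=445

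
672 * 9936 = 6676992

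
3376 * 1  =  3376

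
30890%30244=646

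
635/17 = 635/17=37.35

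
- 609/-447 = 1 + 54/149 =1.36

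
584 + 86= 670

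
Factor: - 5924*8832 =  - 2^9*3^1* 23^1*1481^1 = - 52320768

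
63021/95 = 63021/95 = 663.38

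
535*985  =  526975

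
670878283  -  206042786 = 464835497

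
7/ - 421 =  - 7/421 = - 0.02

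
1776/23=1776/23 = 77.22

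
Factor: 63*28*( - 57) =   -  2^2 *3^3*7^2*19^1 =-100548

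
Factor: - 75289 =-75289^1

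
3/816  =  1/272 = 0.00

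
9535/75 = 1907/15 = 127.13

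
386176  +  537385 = 923561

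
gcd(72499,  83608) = 7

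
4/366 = 2/183 = 0.01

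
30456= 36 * 846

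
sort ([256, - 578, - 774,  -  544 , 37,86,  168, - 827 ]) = [ - 827, - 774,- 578, - 544,37, 86, 168,256]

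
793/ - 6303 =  -1 + 5510/6303 = - 0.13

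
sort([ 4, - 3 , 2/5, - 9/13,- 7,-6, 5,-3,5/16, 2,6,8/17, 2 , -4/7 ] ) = [-7, - 6, - 3,-3,-9/13, - 4/7 , 5/16, 2/5,8/17 , 2,  2,4, 5,6]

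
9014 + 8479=17493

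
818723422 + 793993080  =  1612716502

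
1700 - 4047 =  - 2347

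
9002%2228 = 90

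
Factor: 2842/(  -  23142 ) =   -  7/57 = - 3^( - 1) * 7^1*19^(-1)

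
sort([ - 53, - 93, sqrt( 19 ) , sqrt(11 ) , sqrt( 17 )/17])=[-93 ,-53,sqrt( 17 )/17 , sqrt( 11), sqrt (19)] 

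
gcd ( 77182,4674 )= 2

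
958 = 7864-6906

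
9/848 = 9/848 = 0.01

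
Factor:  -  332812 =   -  2^2 * 83203^1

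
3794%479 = 441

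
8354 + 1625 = 9979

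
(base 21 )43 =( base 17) 52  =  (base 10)87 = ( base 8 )127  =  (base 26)39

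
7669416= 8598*892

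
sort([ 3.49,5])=[3.49,5 ]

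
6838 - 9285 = -2447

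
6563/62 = 105+53/62 = 105.85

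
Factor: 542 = 2^1*271^1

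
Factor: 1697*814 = 2^1*11^1*37^1*1697^1=   1381358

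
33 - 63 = -30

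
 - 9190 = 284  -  9474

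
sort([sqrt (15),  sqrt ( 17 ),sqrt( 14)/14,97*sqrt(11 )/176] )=[ sqrt ( 14 ) /14, 97*sqrt (11 )/176,sqrt(15 ), sqrt ( 17 )]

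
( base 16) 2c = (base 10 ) 44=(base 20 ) 24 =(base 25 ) 1J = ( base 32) 1C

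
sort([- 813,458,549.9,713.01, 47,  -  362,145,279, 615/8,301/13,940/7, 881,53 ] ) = [ - 813,-362 , 301/13,47,53 , 615/8,940/7, 145, 279,458,549.9, 713.01,881] 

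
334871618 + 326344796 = 661216414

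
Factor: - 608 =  - 2^5*19^1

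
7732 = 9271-1539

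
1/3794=1/3794 =0.00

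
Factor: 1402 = 2^1*701^1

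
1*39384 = 39384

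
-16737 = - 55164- - 38427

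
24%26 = 24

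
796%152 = 36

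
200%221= 200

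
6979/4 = 6979/4  =  1744.75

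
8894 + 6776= 15670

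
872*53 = 46216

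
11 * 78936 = 868296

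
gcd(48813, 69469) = 1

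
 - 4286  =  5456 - 9742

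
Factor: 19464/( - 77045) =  - 24/95 = - 2^3 * 3^1*5^( - 1) * 19^( - 1 )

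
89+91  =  180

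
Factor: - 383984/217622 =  - 2^3*103^1*467^( -1 ) = - 824/467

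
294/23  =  12 + 18/23=12.78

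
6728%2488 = 1752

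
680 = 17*40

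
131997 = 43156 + 88841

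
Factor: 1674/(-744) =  - 2^ ( - 2 ) * 3^2= - 9/4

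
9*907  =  8163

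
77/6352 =77/6352=0.01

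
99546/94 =1059 = 1059.00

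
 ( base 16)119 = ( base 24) bh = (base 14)161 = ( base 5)2111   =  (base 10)281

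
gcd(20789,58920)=1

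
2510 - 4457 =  - 1947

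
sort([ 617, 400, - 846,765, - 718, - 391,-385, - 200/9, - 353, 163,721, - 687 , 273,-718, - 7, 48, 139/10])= [ - 846, - 718, - 718, - 687, - 391 , - 385, - 353, - 200/9, - 7, 139/10, 48, 163, 273, 400, 617, 721,765 ]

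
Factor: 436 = 2^2*109^1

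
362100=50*7242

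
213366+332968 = 546334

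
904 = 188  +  716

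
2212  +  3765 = 5977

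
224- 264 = - 40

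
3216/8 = 402 =402.00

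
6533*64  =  418112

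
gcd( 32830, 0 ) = 32830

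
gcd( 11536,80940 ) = 4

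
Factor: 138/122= 69/61 = 3^1*23^1*61^ ( - 1 )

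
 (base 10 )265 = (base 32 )89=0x109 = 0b100001001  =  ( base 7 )526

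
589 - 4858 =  - 4269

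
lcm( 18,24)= 72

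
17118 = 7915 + 9203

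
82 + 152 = 234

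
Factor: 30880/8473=2^5*5^1* 37^( - 1)*193^1 * 229^(-1) 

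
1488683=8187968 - 6699285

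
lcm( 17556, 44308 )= 930468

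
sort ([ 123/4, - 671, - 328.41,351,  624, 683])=[ - 671, - 328.41,123/4 , 351,  624,  683]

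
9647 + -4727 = 4920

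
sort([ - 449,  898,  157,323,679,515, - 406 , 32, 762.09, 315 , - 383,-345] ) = [-449, - 406, - 383, -345, 32 , 157,315, 323,  515, 679, 762.09,  898 ] 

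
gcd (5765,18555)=5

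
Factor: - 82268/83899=-2^2*53^ ( - 1)*131^1*157^1*1583^(-1)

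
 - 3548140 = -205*17308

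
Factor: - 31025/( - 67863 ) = 3^( - 1 )*5^2*17^1*73^1*22621^( - 1 )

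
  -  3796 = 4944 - 8740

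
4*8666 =34664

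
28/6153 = 4/879 = 0.00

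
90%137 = 90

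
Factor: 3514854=2^1*3^1*7^1*53^1*1579^1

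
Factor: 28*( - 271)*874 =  - 6631912 = - 2^3 *7^1*19^1*23^1*271^1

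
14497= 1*14497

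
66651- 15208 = 51443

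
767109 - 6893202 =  - 6126093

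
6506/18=3253/9=361.44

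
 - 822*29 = -23838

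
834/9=92  +  2/3 = 92.67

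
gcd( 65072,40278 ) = 98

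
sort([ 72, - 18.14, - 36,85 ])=[- 36, - 18.14,72,85 ]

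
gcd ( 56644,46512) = 68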